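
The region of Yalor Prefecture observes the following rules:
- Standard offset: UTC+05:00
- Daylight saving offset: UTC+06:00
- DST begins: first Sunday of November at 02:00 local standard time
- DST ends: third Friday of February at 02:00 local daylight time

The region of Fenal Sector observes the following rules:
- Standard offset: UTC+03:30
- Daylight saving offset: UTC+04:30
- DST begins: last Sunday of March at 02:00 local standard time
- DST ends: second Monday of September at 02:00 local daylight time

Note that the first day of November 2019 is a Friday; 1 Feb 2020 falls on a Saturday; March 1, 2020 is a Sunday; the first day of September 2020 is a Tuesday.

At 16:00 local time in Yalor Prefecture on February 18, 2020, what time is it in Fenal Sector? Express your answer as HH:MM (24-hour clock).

13:30

1 November 2019 is a Friday, so the first Sunday is November 3.
1 February 2020 is a Saturday, so the first Friday is February 7 and the third is February 21.
Daylight saving runs 3 November 2019 – 21 February 2020; February 18, 2020 is inside that window, so Yalor Prefecture is at UTC+06:00.
16:00 Yalor Prefecture − 6h = 10:00 UTC.
1 March 2020 is a Sunday, so Sundays fall on 1, 8, 15, 22, 29; the last is March 29.
1 September 2020 is a Tuesday, so the first Monday is September 7 and the second is September 14.
At the standard offset (UTC+03:30), 10:00 UTC + 3h30m = 13:30 Fenal Sector standard time.
Daylight saving runs 29 March – 14 September; the standard-time date in Fenal Sector, February 18, 2020, is outside that window, so Fenal Sector is on standard time at UTC+03:30.
10:00 UTC + 3h30m = 13:30 Fenal Sector.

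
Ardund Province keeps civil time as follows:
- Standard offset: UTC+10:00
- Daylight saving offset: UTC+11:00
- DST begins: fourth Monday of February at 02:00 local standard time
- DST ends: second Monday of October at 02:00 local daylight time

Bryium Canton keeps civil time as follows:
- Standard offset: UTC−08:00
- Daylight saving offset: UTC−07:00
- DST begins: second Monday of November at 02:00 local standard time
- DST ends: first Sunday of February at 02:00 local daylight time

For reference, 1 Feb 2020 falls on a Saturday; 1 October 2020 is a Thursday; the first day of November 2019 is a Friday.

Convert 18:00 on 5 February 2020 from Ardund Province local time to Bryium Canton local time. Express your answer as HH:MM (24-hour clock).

00:00

1 February 2020 is a Saturday, so the first Monday is February 3 and the fourth is February 24.
1 October 2020 is a Thursday, so the first Monday is October 5 and the second is October 12.
Daylight saving runs 24 February – 12 October; 5 February 2020 is outside that window, so Ardund Province is on standard time at UTC+10:00.
18:00 Ardund Province − 10h = 08:00 UTC.
1 November 2019 is a Friday, so the first Monday is November 4 and the second is November 11.
1 February 2020 is a Saturday, so the first Sunday is February 2.
At the standard offset (UTC−08:00), 08:00 UTC − 8h = 00:00 Bryium Canton standard time.
The standard-time date in Bryium Canton, 5 February 2020, is outside the daylight-saving period (11 November 2019 – 2 February 2020), so Bryium Canton is on standard time, UTC−08:00.
08:00 UTC − 8h = 00:00 Bryium Canton.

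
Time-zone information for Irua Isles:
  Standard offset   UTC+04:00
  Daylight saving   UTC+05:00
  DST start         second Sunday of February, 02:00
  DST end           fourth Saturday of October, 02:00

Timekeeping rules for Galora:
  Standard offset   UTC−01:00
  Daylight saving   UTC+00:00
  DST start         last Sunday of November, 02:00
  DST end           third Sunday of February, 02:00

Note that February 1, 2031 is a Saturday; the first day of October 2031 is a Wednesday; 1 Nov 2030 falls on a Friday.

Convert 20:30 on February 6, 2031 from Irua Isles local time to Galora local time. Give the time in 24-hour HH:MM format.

1 February 2031 is a Saturday, so the first Sunday is February 2 and the second is February 9.
1 October 2031 is a Wednesday, so the first Saturday is October 4 and the fourth is October 25.
Daylight saving runs 9 February – 25 October; February 6, 2031 is outside that window, so Irua Isles is on standard time at UTC+04:00.
20:30 Irua Isles − 4h = 16:30 UTC.
1 November 2030 is a Friday, so Sundays fall on 3, 10, 17, 24; the last is November 24.
1 February 2031 is a Saturday, so the first Sunday is February 2 and the third is February 16.
At the standard offset (UTC−01:00), 16:30 UTC − 1h = 15:30 Galora standard time.
The standard-time date in Galora, February 6, 2031, falls between 24 November 2030 and 16 February 2031, so daylight saving is in effect and Galora is at UTC+00:00.
16:30 UTC + 0h = 16:30 Galora.

16:30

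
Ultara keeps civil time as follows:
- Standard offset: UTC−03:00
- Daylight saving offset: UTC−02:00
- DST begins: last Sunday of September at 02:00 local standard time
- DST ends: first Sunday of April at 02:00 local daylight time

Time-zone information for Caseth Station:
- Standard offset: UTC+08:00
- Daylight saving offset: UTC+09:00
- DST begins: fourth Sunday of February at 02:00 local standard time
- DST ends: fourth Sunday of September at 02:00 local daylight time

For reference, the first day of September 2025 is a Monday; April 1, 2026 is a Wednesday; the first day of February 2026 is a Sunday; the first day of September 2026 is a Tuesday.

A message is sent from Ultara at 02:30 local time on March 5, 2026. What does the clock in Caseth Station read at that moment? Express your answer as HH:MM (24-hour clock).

13:30

1 September 2025 is a Monday, so Sundays fall on 7, 14, 21, 28; the last is September 28.
1 April 2026 is a Wednesday, so the first Sunday is April 5.
Daylight saving runs 28 September 2025 – 5 April 2026; March 5, 2026 is inside that window, so Ultara is at UTC−02:00.
02:30 Ultara + 2h = 04:30 UTC.
1 February 2026 is a Sunday, so the first Sunday is February 1 and the fourth is February 22.
1 September 2026 is a Tuesday, so the first Sunday is September 6 and the fourth is September 27.
At the standard offset (UTC+08:00), 04:30 UTC + 8h = 12:30 Caseth Station standard time.
The standard-time date in Caseth Station, March 5, 2026, lies within the daylight-saving period (22 February – 27 September), so Caseth Station is on daylight time, UTC+09:00.
04:30 UTC + 9h = 13:30 Caseth Station.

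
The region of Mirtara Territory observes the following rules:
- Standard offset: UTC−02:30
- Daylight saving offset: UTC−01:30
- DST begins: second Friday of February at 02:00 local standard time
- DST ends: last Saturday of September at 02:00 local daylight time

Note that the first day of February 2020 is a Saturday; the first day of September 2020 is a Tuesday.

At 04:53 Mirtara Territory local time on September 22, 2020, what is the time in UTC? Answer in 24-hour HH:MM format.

1 February 2020 is a Saturday, so the first Friday is February 7 and the second is February 14.
1 September 2020 is a Tuesday, so Saturdays fall on 5, 12, 19, 26; the last is September 26.
Daylight saving runs 14 February – 26 September; September 22, 2020 is inside that window, so Mirtara Territory is at UTC−01:30.
04:53 local + 1h30m = 06:23 UTC.

06:23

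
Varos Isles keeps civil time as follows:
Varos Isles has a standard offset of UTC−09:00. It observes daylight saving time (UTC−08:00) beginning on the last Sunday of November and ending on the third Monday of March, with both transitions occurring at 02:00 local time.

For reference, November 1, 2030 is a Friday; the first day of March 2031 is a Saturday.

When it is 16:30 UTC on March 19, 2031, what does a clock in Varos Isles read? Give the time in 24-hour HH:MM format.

07:30

1 November 2030 is a Friday, so Sundays fall on 3, 10, 17, 24; the last is November 24.
1 March 2031 is a Saturday, so the first Monday is March 3 and the third is March 17.
At the standard offset (UTC−09:00), 16:30 UTC − 9h = 07:30 Varos Isles standard time.
The standard-time date in Varos Isles, March 19, 2031, does not fall between 24 November 2030 and 17 March 2031, so daylight saving is not in effect and Varos Isles is at UTC−09:00.
16:30 UTC − 9h = 07:30 local.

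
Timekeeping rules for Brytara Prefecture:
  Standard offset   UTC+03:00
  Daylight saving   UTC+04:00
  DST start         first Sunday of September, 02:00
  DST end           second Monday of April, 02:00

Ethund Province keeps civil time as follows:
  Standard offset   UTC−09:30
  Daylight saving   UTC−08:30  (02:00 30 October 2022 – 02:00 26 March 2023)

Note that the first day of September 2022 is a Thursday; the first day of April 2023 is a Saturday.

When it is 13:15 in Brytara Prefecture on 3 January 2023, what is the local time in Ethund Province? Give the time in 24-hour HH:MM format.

1 September 2022 is a Thursday, so the first Sunday is September 4.
1 April 2023 is a Saturday, so the first Monday is April 3 and the second is April 10.
Daylight saving runs 4 September 2022 – 10 April 2023; 3 January 2023 is inside that window, so Brytara Prefecture is at UTC+04:00.
13:15 Brytara Prefecture − 4h = 09:15 UTC.
At the standard offset (UTC−09:30), 09:15 UTC − 9h30m = 23:45 Ethund Province standard time (rolling into the previous day, 2 January 2023).
Daylight saving runs 30 October 2022 – 26 March 2023; the standard-time date in Ethund Province, 2 January 2023, is inside that window, so Ethund Province is at UTC−08:30.
09:15 UTC − 8h30m = 00:45 Ethund Province.

00:45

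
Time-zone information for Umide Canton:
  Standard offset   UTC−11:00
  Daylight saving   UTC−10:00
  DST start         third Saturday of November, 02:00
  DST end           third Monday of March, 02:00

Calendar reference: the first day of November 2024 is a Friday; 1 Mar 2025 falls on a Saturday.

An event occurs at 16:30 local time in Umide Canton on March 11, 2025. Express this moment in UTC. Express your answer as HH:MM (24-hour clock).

1 November 2024 is a Friday, so the first Saturday is November 2 and the third is November 16.
1 March 2025 is a Saturday, so the first Monday is March 3 and the third is March 17.
March 11, 2025 falls between 16 November 2024 and 17 March 2025, so daylight saving is in effect and Umide Canton is at UTC−10:00.
16:30 local + 10h = 02:30 UTC (rolling into the next day, 12 March 2025).

02:30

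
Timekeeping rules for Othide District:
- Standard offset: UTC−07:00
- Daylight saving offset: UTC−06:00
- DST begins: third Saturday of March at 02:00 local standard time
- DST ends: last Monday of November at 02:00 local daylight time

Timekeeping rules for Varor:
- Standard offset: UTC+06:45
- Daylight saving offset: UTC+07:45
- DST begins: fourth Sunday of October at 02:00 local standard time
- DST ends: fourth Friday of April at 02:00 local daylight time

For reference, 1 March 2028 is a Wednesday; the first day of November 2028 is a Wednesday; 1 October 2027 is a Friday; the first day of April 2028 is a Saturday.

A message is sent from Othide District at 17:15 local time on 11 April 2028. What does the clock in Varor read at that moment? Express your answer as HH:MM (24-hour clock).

07:00

1 March 2028 is a Wednesday, so the first Saturday is March 4 and the third is March 18.
1 November 2028 is a Wednesday, so Mondays fall on 6, 13, 20, 27; the last is November 27.
11 April 2028 lies within the daylight-saving period (18 March – 27 November), so Othide District is on daylight time, UTC−06:00.
17:15 Othide District + 6h = 23:15 UTC.
1 October 2027 is a Friday, so the first Sunday is October 3 and the fourth is October 24.
1 April 2028 is a Saturday, so the first Friday is April 7 and the fourth is April 28.
At the standard offset (UTC+06:45), 23:15 UTC + 6h45m = 06:00 Varor standard time (rolling into the next day, 12 April 2028).
The standard-time date in Varor, 12 April 2028, falls between 24 October 2027 and 28 April 2028, so daylight saving is in effect and Varor is at UTC+07:45.
23:15 UTC + 7h45m = 07:00 Varor (rolling into the next day, 12 April 2028).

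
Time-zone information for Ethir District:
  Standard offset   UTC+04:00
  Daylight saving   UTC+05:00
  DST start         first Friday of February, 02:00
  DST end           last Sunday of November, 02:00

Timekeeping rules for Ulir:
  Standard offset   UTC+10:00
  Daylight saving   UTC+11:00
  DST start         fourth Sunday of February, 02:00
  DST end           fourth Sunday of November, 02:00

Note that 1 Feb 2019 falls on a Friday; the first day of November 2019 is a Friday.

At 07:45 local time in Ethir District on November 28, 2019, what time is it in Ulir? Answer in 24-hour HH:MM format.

13:45

1 February 2019 is a Friday, so the first Friday is February 1.
1 November 2019 is a Friday, so Sundays fall on 3, 10, 17, 24; the last is November 24.
November 28, 2019 is outside the daylight-saving period (1 February – 24 November), so Ethir District is on standard time, UTC+04:00.
07:45 Ethir District − 4h = 03:45 UTC.
1 February 2019 is a Friday, so the first Sunday is February 3 and the fourth is February 24.
1 November 2019 is a Friday, so the first Sunday is November 3 and the fourth is November 24.
At the standard offset (UTC+10:00), 03:45 UTC + 10h = 13:45 Ulir standard time.
The standard-time date in Ulir, November 28, 2019, does not fall between 24 February and 24 November, so daylight saving is not in effect and Ulir is at UTC+10:00.
03:45 UTC + 10h = 13:45 Ulir.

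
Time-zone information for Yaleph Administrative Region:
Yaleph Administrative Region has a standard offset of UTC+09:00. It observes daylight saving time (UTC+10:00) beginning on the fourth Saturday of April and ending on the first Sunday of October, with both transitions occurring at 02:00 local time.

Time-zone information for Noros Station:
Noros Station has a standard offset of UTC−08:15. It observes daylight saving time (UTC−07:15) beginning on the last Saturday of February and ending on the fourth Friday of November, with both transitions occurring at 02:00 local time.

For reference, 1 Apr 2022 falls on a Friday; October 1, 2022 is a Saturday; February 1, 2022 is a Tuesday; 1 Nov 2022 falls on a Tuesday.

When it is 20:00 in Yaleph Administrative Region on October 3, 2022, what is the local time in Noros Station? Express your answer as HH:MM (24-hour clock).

1 April 2022 is a Friday, so the first Saturday is April 2 and the fourth is April 23.
1 October 2022 is a Saturday, so the first Sunday is October 2.
Daylight saving runs 23 April – 2 October; October 3, 2022 is outside that window, so Yaleph Administrative Region is on standard time at UTC+09:00.
20:00 Yaleph Administrative Region − 9h = 11:00 UTC.
1 February 2022 is a Tuesday, so Saturdays fall on 5, 12, 19, 26; the last is February 26.
1 November 2022 is a Tuesday, so the first Friday is November 4 and the fourth is November 25.
At the standard offset (UTC−08:15), 11:00 UTC − 8h15m = 02:45 Noros Station standard time.
Daylight saving runs 26 February – 25 November; the standard-time date in Noros Station, October 3, 2022, is inside that window, so Noros Station is at UTC−07:15.
11:00 UTC − 7h15m = 03:45 Noros Station.

03:45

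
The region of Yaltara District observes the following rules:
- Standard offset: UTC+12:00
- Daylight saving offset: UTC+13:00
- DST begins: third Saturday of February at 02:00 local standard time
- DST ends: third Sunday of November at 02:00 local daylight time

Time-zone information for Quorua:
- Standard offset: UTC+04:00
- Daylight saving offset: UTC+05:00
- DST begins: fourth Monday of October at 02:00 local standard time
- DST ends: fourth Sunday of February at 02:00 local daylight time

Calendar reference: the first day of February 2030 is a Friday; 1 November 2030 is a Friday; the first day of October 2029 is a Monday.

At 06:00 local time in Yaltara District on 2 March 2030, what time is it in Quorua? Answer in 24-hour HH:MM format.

1 February 2030 is a Friday, so the first Saturday is February 2 and the third is February 16.
1 November 2030 is a Friday, so the first Sunday is November 3 and the third is November 17.
2 March 2030 lies within the daylight-saving period (16 February – 17 November), so Yaltara District is on daylight time, UTC+13:00.
06:00 Yaltara District − 13h = 17:00 UTC (rolling into the previous day, 1 March 2030).
1 October 2029 is a Monday, so the first Monday is October 1 and the fourth is October 22.
1 February 2030 is a Friday, so the first Sunday is February 3 and the fourth is February 24.
At the standard offset (UTC+04:00), 17:00 UTC + 4h = 21:00 Quorua standard time.
The standard-time date in Quorua, 1 March 2030, is outside the daylight-saving period (22 October 2029 – 24 February 2030), so Quorua is on standard time, UTC+04:00.
17:00 UTC + 4h = 21:00 Quorua.

21:00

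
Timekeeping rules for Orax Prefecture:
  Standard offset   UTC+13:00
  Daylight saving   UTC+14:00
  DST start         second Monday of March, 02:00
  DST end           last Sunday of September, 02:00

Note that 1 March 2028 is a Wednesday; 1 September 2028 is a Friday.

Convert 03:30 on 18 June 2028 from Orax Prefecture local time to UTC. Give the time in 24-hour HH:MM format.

1 March 2028 is a Wednesday, so the first Monday is March 6 and the second is March 13.
1 September 2028 is a Friday, so Sundays fall on 3, 10, 17, 24; the last is September 24.
18 June 2028 falls between 13 March and 24 September, so daylight saving is in effect and Orax Prefecture is at UTC+14:00.
03:30 local − 14h = 13:30 UTC (rolling into the previous day, 17 June 2028).

13:30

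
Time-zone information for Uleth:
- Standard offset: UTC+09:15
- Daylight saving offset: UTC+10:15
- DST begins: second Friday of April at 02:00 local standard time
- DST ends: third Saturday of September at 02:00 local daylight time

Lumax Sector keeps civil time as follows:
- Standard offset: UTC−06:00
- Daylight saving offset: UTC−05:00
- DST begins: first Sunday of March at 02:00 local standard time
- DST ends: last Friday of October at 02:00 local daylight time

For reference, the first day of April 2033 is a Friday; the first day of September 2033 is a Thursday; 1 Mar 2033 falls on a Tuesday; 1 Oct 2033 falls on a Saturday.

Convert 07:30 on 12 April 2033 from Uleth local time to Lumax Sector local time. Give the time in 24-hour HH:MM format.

16:15

1 April 2033 is a Friday, so the first Friday is April 1 and the second is April 8.
1 September 2033 is a Thursday, so the first Saturday is September 3 and the third is September 17.
12 April 2033 falls between 8 April and 17 September, so daylight saving is in effect and Uleth is at UTC+10:15.
07:30 Uleth − 10h15m = 21:15 UTC (rolling into the previous day, 11 April 2033).
1 March 2033 is a Tuesday, so the first Sunday is March 6.
1 October 2033 is a Saturday, so Fridays fall on 7, 14, 21, 28; the last is October 28.
At the standard offset (UTC−06:00), 21:15 UTC − 6h = 15:15 Lumax Sector standard time.
Daylight saving runs 6 March – 28 October; the standard-time date in Lumax Sector, 11 April 2033, is inside that window, so Lumax Sector is at UTC−05:00.
21:15 UTC − 5h = 16:15 Lumax Sector.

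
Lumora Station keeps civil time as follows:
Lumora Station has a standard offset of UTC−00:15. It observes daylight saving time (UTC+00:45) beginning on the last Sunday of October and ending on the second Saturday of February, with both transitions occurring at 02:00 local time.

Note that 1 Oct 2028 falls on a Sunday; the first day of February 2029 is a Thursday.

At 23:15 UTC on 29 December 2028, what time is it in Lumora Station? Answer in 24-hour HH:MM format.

00:00

1 October 2028 is a Sunday, so Sundays fall on 1, 8, 15, 22, 29; the last is October 29.
1 February 2029 is a Thursday, so the first Saturday is February 3 and the second is February 10.
At the standard offset (UTC−00:15), 23:15 UTC − 0h15m = 23:00 Lumora Station standard time.
The standard-time date in Lumora Station, 29 December 2028, falls between 29 October 2028 and 10 February 2029, so daylight saving is in effect and Lumora Station is at UTC+00:45.
23:15 UTC + 0h45m = 00:00 local (rolling into the next day, 30 December 2028).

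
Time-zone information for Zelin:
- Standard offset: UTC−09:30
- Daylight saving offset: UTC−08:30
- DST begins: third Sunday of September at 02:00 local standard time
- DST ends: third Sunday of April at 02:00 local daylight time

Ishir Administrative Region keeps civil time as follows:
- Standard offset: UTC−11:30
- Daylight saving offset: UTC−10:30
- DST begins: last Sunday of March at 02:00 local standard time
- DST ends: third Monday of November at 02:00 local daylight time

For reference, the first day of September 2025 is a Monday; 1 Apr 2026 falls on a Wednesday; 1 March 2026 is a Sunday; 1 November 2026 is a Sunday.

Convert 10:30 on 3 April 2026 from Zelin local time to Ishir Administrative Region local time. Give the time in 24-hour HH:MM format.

1 September 2025 is a Monday, so the first Sunday is September 7 and the third is September 21.
1 April 2026 is a Wednesday, so the first Sunday is April 5 and the third is April 19.
3 April 2026 lies within the daylight-saving period (21 September 2025 – 19 April 2026), so Zelin is on daylight time, UTC−08:30.
10:30 Zelin + 8h30m = 19:00 UTC.
1 March 2026 is a Sunday, so Sundays fall on 1, 8, 15, 22, 29; the last is March 29.
1 November 2026 is a Sunday, so the first Monday is November 2 and the third is November 16.
At the standard offset (UTC−11:30), 19:00 UTC − 11h30m = 07:30 Ishir Administrative Region standard time.
The standard-time date in Ishir Administrative Region, 3 April 2026, falls between 29 March and 16 November, so daylight saving is in effect and Ishir Administrative Region is at UTC−10:30.
19:00 UTC − 10h30m = 08:30 Ishir Administrative Region.

08:30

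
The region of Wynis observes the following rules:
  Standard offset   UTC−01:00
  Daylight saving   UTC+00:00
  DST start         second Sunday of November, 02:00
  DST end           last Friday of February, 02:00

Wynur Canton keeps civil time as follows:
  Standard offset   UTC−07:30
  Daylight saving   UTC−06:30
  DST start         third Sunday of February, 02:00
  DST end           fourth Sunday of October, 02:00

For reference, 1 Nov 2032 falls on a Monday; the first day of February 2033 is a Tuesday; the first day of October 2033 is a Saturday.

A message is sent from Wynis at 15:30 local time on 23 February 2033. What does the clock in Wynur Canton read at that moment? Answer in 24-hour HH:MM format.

09:00

1 November 2032 is a Monday, so the first Sunday is November 7 and the second is November 14.
1 February 2033 is a Tuesday, so Fridays fall on 4, 11, 18, 25; the last is February 25.
Daylight saving runs 14 November 2032 – 25 February 2033; 23 February 2033 is inside that window, so Wynis is at UTC+00:00.
15:30 Wynis − 0h = 15:30 UTC.
1 February 2033 is a Tuesday, so the first Sunday is February 6 and the third is February 20.
1 October 2033 is a Saturday, so the first Sunday is October 2 and the fourth is October 23.
At the standard offset (UTC−07:30), 15:30 UTC − 7h30m = 08:00 Wynur Canton standard time.
The standard-time date in Wynur Canton, 23 February 2033, falls between 20 February and 23 October, so daylight saving is in effect and Wynur Canton is at UTC−06:30.
15:30 UTC − 6h30m = 09:00 Wynur Canton.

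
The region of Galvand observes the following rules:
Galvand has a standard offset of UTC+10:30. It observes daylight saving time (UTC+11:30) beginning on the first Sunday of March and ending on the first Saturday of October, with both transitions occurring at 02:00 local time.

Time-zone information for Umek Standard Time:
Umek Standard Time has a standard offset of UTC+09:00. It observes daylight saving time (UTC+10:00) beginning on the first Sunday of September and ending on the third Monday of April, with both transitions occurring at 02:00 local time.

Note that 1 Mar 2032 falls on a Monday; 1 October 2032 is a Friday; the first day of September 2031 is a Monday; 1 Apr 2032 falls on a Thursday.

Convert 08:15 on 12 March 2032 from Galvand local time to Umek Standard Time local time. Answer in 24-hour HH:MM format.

06:45

1 March 2032 is a Monday, so the first Sunday is March 7.
1 October 2032 is a Friday, so the first Saturday is October 2.
Daylight saving runs 7 March – 2 October; 12 March 2032 is inside that window, so Galvand is at UTC+11:30.
08:15 Galvand − 11h30m = 20:45 UTC (rolling into the previous day, 11 March 2032).
1 September 2031 is a Monday, so the first Sunday is September 7.
1 April 2032 is a Thursday, so the first Monday is April 5 and the third is April 19.
At the standard offset (UTC+09:00), 20:45 UTC + 9h = 05:45 Umek Standard Time standard time (rolling into the next day, 12 March 2032).
The standard-time date in Umek Standard Time, 12 March 2032, falls between 7 September 2031 and 19 April 2032, so daylight saving is in effect and Umek Standard Time is at UTC+10:00.
20:45 UTC + 10h = 06:45 Umek Standard Time (rolling into the next day, 12 March 2032).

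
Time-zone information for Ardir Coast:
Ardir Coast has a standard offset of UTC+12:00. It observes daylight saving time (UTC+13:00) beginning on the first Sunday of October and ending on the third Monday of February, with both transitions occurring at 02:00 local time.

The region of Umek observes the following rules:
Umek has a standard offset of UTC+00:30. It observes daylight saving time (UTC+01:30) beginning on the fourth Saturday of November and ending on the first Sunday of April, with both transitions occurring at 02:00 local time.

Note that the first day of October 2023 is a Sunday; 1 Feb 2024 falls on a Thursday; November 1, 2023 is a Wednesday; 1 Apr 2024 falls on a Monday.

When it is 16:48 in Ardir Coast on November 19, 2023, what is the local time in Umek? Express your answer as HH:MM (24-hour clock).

04:18

1 October 2023 is a Sunday, so the first Sunday is October 1.
1 February 2024 is a Thursday, so the first Monday is February 5 and the third is February 19.
Daylight saving runs 1 October 2023 – 19 February 2024; November 19, 2023 is inside that window, so Ardir Coast is at UTC+13:00.
16:48 Ardir Coast − 13h = 03:48 UTC.
1 November 2023 is a Wednesday, so the first Saturday is November 4 and the fourth is November 25.
1 April 2024 is a Monday, so the first Sunday is April 7.
At the standard offset (UTC+00:30), 03:48 UTC + 0h30m = 04:18 Umek standard time.
The standard-time date in Umek, November 19, 2023, is outside the daylight-saving period (25 November 2023 – 7 April 2024), so Umek is on standard time, UTC+00:30.
03:48 UTC + 0h30m = 04:18 Umek.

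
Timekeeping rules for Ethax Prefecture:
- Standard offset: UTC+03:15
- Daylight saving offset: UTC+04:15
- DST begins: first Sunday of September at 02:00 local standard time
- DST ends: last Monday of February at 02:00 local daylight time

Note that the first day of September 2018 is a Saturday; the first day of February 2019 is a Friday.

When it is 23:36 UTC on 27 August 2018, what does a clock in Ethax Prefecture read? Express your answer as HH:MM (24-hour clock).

1 September 2018 is a Saturday, so the first Sunday is September 2.
1 February 2019 is a Friday, so Mondays fall on 4, 11, 18, 25; the last is February 25.
At the standard offset (UTC+03:15), 23:36 UTC + 3h15m = 02:51 Ethax Prefecture standard time (rolling into the next day, 28 August 2018).
Daylight saving runs 2 September 2018 – 25 February 2019; the standard-time date in Ethax Prefecture, 28 August 2018, is outside that window, so Ethax Prefecture is on standard time at UTC+03:15.
23:36 UTC + 3h15m = 02:51 local (rolling into the next day, 28 August 2018).

02:51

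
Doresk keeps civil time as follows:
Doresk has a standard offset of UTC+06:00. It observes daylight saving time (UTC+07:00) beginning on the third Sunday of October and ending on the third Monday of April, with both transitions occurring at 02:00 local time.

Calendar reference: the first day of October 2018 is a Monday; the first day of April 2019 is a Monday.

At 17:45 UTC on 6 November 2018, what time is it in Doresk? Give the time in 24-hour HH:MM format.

00:45

1 October 2018 is a Monday, so the first Sunday is October 7 and the third is October 21.
1 April 2019 is a Monday, so the first Monday is April 1 and the third is April 15.
At the standard offset (UTC+06:00), 17:45 UTC + 6h = 23:45 Doresk standard time.
Daylight saving runs 21 October 2018 – 15 April 2019; the standard-time date in Doresk, 6 November 2018, is inside that window, so Doresk is at UTC+07:00.
17:45 UTC + 7h = 00:45 local (rolling into the next day, 7 November 2018).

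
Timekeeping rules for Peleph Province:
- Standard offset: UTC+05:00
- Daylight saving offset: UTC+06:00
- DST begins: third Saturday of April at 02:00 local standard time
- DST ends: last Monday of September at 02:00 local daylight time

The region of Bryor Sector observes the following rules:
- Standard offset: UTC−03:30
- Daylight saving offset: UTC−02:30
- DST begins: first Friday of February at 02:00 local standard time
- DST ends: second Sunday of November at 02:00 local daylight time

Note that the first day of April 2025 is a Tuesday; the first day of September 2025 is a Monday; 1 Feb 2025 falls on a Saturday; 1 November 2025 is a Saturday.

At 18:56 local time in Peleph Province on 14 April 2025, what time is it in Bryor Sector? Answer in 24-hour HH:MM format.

1 April 2025 is a Tuesday, so the first Saturday is April 5 and the third is April 19.
1 September 2025 is a Monday, so Mondays fall on 1, 8, 15, 22, 29; the last is September 29.
14 April 2025 does not fall between 19 April and 29 September, so daylight saving is not in effect and Peleph Province is at UTC+05:00.
18:56 Peleph Province − 5h = 13:56 UTC.
1 February 2025 is a Saturday, so the first Friday is February 7.
1 November 2025 is a Saturday, so the first Sunday is November 2 and the second is November 9.
At the standard offset (UTC−03:30), 13:56 UTC − 3h30m = 10:26 Bryor Sector standard time.
The standard-time date in Bryor Sector, 14 April 2025, lies within the daylight-saving period (7 February – 9 November), so Bryor Sector is on daylight time, UTC−02:30.
13:56 UTC − 2h30m = 11:26 Bryor Sector.

11:26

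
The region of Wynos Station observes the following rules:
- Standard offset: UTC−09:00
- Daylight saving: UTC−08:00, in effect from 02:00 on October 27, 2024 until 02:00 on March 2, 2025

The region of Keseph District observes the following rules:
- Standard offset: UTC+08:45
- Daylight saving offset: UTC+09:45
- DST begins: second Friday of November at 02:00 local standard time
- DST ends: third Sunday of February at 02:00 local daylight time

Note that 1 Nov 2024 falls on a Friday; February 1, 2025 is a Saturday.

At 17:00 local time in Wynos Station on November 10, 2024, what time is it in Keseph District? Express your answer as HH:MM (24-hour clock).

10:45

November 10, 2024 lies within the daylight-saving period (27 October 2024 – 2 March 2025), so Wynos Station is on daylight time, UTC−08:00.
17:00 Wynos Station + 8h = 01:00 UTC (rolling into the next day, 11 November 2024).
1 November 2024 is a Friday, so the first Friday is November 1 and the second is November 8.
1 February 2025 is a Saturday, so the first Sunday is February 2 and the third is February 16.
At the standard offset (UTC+08:45), 01:00 UTC + 8h45m = 09:45 Keseph District standard time.
The standard-time date in Keseph District, November 11, 2024, lies within the daylight-saving period (8 November 2024 – 16 February 2025), so Keseph District is on daylight time, UTC+09:45.
01:00 UTC + 9h45m = 10:45 Keseph District.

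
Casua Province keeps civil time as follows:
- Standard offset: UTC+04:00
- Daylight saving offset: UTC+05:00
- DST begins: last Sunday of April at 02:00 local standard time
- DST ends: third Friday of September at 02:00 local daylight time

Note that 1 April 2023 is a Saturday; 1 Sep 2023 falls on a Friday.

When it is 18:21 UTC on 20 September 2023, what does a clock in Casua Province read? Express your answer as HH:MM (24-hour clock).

1 April 2023 is a Saturday, so Sundays fall on 2, 9, 16, 23, 30; the last is April 30.
1 September 2023 is a Friday, so the first Friday is September 1 and the third is September 15.
At the standard offset (UTC+04:00), 18:21 UTC + 4h = 22:21 Casua Province standard time.
The standard-time date in Casua Province, 20 September 2023, is outside the daylight-saving period (30 April – 15 September), so Casua Province is on standard time, UTC+04:00.
18:21 UTC + 4h = 22:21 local.

22:21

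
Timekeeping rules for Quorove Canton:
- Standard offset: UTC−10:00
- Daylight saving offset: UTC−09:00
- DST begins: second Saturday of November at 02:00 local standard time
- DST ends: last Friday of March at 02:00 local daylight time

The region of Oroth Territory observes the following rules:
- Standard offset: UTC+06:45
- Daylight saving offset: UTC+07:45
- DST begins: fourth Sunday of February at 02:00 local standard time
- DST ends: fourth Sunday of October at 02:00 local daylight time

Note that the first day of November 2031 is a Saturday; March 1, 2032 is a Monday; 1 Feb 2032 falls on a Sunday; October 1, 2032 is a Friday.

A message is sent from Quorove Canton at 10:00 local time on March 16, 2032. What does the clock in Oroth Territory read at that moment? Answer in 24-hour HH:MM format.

02:45

1 November 2031 is a Saturday, so the first Saturday is November 1 and the second is November 8.
1 March 2032 is a Monday, so Fridays fall on 5, 12, 19, 26; the last is March 26.
Daylight saving runs 8 November 2031 – 26 March 2032; March 16, 2032 is inside that window, so Quorove Canton is at UTC−09:00.
10:00 Quorove Canton + 9h = 19:00 UTC.
1 February 2032 is a Sunday, so the first Sunday is February 1 and the fourth is February 22.
1 October 2032 is a Friday, so the first Sunday is October 3 and the fourth is October 24.
At the standard offset (UTC+06:45), 19:00 UTC + 6h45m = 01:45 Oroth Territory standard time (rolling into the next day, 17 March 2032).
The standard-time date in Oroth Territory, March 17, 2032, falls between 22 February and 24 October, so daylight saving is in effect and Oroth Territory is at UTC+07:45.
19:00 UTC + 7h45m = 02:45 Oroth Territory (rolling into the next day, 17 March 2032).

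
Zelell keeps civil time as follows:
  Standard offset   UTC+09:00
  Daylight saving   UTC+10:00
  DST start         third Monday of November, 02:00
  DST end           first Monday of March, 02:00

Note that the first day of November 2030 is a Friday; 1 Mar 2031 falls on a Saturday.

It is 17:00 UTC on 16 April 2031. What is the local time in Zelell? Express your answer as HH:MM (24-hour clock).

1 November 2030 is a Friday, so the first Monday is November 4 and the third is November 18.
1 March 2031 is a Saturday, so the first Monday is March 3.
At the standard offset (UTC+09:00), 17:00 UTC + 9h = 02:00 Zelell standard time (rolling into the next day, 17 April 2031).
Daylight saving runs 18 November 2030 – 3 March 2031; the standard-time date in Zelell, 17 April 2031, is outside that window, so Zelell is on standard time at UTC+09:00.
17:00 UTC + 9h = 02:00 local (rolling into the next day, 17 April 2031).

02:00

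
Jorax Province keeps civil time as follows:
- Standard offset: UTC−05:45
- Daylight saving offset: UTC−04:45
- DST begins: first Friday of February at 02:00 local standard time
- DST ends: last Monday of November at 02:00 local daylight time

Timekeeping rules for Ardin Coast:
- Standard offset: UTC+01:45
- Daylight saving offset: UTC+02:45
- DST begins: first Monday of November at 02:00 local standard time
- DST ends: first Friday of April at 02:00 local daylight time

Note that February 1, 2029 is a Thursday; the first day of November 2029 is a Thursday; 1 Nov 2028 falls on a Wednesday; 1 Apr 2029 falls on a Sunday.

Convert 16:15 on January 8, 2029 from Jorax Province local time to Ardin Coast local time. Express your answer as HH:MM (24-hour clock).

00:45

1 February 2029 is a Thursday, so the first Friday is February 2.
1 November 2029 is a Thursday, so Mondays fall on 5, 12, 19, 26; the last is November 26.
January 8, 2029 does not fall between 2 February and 26 November, so daylight saving is not in effect and Jorax Province is at UTC−05:45.
16:15 Jorax Province + 5h45m = 22:00 UTC.
1 November 2028 is a Wednesday, so the first Monday is November 6.
1 April 2029 is a Sunday, so the first Friday is April 6.
At the standard offset (UTC+01:45), 22:00 UTC + 1h45m = 23:45 Ardin Coast standard time.
The standard-time date in Ardin Coast, January 8, 2029, falls between 6 November 2028 and 6 April 2029, so daylight saving is in effect and Ardin Coast is at UTC+02:45.
22:00 UTC + 2h45m = 00:45 Ardin Coast (rolling into the next day, 9 January 2029).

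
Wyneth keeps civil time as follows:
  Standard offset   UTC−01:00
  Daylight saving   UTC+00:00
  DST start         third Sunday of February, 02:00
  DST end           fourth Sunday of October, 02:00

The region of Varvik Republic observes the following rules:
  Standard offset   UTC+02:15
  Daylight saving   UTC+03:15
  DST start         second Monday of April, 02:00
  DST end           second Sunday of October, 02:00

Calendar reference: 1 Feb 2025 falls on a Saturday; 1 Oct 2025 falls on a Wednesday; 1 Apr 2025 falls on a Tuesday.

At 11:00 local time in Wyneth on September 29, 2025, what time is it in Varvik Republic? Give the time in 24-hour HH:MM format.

14:15

1 February 2025 is a Saturday, so the first Sunday is February 2 and the third is February 16.
1 October 2025 is a Wednesday, so the first Sunday is October 5 and the fourth is October 26.
September 29, 2025 lies within the daylight-saving period (16 February – 26 October), so Wyneth is on daylight time, UTC+00:00.
11:00 Wyneth − 0h = 11:00 UTC.
1 April 2025 is a Tuesday, so the first Monday is April 7 and the second is April 14.
1 October 2025 is a Wednesday, so the first Sunday is October 5 and the second is October 12.
At the standard offset (UTC+02:15), 11:00 UTC + 2h15m = 13:15 Varvik Republic standard time.
The standard-time date in Varvik Republic, September 29, 2025, falls between 14 April and 12 October, so daylight saving is in effect and Varvik Republic is at UTC+03:15.
11:00 UTC + 3h15m = 14:15 Varvik Republic.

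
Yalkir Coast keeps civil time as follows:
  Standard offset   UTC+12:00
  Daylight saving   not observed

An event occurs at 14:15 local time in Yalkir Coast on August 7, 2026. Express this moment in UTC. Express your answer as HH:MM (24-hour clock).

02:15

Yalkir Coast stays on UTC+12:00 all year.
14:15 local − 12h = 02:15 UTC.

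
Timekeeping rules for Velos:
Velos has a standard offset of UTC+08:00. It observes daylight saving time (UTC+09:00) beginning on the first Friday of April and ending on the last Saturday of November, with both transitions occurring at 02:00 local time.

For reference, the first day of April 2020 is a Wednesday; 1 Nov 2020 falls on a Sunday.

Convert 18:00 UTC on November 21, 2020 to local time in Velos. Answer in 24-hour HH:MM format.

03:00

1 April 2020 is a Wednesday, so the first Friday is April 3.
1 November 2020 is a Sunday, so Saturdays fall on 7, 14, 21, 28; the last is November 28.
At the standard offset (UTC+08:00), 18:00 UTC + 8h = 02:00 Velos standard time (rolling into the next day, 22 November 2020).
Daylight saving runs 3 April – 28 November; the standard-time date in Velos, November 22, 2020, is inside that window, so Velos is at UTC+09:00.
18:00 UTC + 9h = 03:00 local (rolling into the next day, 22 November 2020).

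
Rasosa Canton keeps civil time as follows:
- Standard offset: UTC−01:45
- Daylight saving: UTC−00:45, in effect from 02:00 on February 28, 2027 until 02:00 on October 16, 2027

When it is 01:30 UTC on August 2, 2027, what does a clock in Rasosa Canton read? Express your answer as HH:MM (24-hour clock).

At the standard offset (UTC−01:45), 01:30 UTC − 1h45m = 23:45 Rasosa Canton standard time (rolling into the previous day, 1 August 2027).
The standard-time date in Rasosa Canton, August 1, 2027, lies within the daylight-saving period (28 February – 16 October), so Rasosa Canton is on daylight time, UTC−00:45.
01:30 UTC − 0h45m = 00:45 local.

00:45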